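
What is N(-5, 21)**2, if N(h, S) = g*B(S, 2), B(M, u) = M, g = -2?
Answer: 1764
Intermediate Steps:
N(h, S) = -2*S
N(-5, 21)**2 = (-2*21)**2 = (-42)**2 = 1764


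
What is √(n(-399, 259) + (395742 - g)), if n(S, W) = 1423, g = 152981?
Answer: 2*√61046 ≈ 494.15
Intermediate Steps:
√(n(-399, 259) + (395742 - g)) = √(1423 + (395742 - 1*152981)) = √(1423 + (395742 - 152981)) = √(1423 + 242761) = √244184 = 2*√61046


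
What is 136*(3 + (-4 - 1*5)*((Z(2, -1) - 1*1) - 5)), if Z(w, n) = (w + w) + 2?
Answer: 408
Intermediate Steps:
Z(w, n) = 2 + 2*w (Z(w, n) = 2*w + 2 = 2 + 2*w)
136*(3 + (-4 - 1*5)*((Z(2, -1) - 1*1) - 5)) = 136*(3 + (-4 - 1*5)*(((2 + 2*2) - 1*1) - 5)) = 136*(3 + (-4 - 5)*(((2 + 4) - 1) - 5)) = 136*(3 - 9*((6 - 1) - 5)) = 136*(3 - 9*(5 - 5)) = 136*(3 - 9*0) = 136*(3 + 0) = 136*3 = 408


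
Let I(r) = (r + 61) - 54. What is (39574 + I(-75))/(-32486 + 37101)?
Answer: 39506/4615 ≈ 8.5603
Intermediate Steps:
I(r) = 7 + r (I(r) = (61 + r) - 54 = 7 + r)
(39574 + I(-75))/(-32486 + 37101) = (39574 + (7 - 75))/(-32486 + 37101) = (39574 - 68)/4615 = 39506*(1/4615) = 39506/4615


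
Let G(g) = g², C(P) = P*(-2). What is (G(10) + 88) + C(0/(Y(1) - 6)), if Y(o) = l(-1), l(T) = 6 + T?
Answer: 188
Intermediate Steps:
Y(o) = 5 (Y(o) = 6 - 1 = 5)
C(P) = -2*P
(G(10) + 88) + C(0/(Y(1) - 6)) = (10² + 88) - 2*0/(5 - 6) = (100 + 88) - 2*0/(-1) = 188 - (-2)*0 = 188 - 2*0 = 188 + 0 = 188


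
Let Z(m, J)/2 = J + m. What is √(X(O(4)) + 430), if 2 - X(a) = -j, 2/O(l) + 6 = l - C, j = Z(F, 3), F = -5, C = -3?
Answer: 2*√107 ≈ 20.688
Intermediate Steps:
Z(m, J) = 2*J + 2*m (Z(m, J) = 2*(J + m) = 2*J + 2*m)
j = -4 (j = 2*3 + 2*(-5) = 6 - 10 = -4)
O(l) = 2/(-3 + l) (O(l) = 2/(-6 + (l - 1*(-3))) = 2/(-6 + (l + 3)) = 2/(-6 + (3 + l)) = 2/(-3 + l))
X(a) = -2 (X(a) = 2 - (-1)*(-4) = 2 - 1*4 = 2 - 4 = -2)
√(X(O(4)) + 430) = √(-2 + 430) = √428 = 2*√107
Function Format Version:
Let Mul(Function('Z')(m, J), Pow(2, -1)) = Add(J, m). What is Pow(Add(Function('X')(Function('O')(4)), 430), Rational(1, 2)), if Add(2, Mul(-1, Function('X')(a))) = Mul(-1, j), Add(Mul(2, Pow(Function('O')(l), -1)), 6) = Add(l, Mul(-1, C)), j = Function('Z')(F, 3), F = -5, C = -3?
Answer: Mul(2, Pow(107, Rational(1, 2))) ≈ 20.688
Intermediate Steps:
Function('Z')(m, J) = Add(Mul(2, J), Mul(2, m)) (Function('Z')(m, J) = Mul(2, Add(J, m)) = Add(Mul(2, J), Mul(2, m)))
j = -4 (j = Add(Mul(2, 3), Mul(2, -5)) = Add(6, -10) = -4)
Function('O')(l) = Mul(2, Pow(Add(-3, l), -1)) (Function('O')(l) = Mul(2, Pow(Add(-6, Add(l, Mul(-1, -3))), -1)) = Mul(2, Pow(Add(-6, Add(l, 3)), -1)) = Mul(2, Pow(Add(-6, Add(3, l)), -1)) = Mul(2, Pow(Add(-3, l), -1)))
Function('X')(a) = -2 (Function('X')(a) = Add(2, Mul(-1, Mul(-1, -4))) = Add(2, Mul(-1, 4)) = Add(2, -4) = -2)
Pow(Add(Function('X')(Function('O')(4)), 430), Rational(1, 2)) = Pow(Add(-2, 430), Rational(1, 2)) = Pow(428, Rational(1, 2)) = Mul(2, Pow(107, Rational(1, 2)))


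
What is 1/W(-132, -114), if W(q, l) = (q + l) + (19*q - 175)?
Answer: -1/2929 ≈ -0.00034141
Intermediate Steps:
W(q, l) = -175 + l + 20*q (W(q, l) = (l + q) + (-175 + 19*q) = -175 + l + 20*q)
1/W(-132, -114) = 1/(-175 - 114 + 20*(-132)) = 1/(-175 - 114 - 2640) = 1/(-2929) = -1/2929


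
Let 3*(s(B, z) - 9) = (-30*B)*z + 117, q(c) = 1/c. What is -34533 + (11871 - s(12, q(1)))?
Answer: -22590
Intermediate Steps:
s(B, z) = 48 - 10*B*z (s(B, z) = 9 + ((-30*B)*z + 117)/3 = 9 + (-30*B*z + 117)/3 = 9 + (117 - 30*B*z)/3 = 9 + (39 - 10*B*z) = 48 - 10*B*z)
-34533 + (11871 - s(12, q(1))) = -34533 + (11871 - (48 - 10*12/1)) = -34533 + (11871 - (48 - 10*12*1)) = -34533 + (11871 - (48 - 120)) = -34533 + (11871 - 1*(-72)) = -34533 + (11871 + 72) = -34533 + 11943 = -22590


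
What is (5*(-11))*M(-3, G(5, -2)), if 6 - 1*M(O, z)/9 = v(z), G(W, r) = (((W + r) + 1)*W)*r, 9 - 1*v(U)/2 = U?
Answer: 45540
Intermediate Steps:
v(U) = 18 - 2*U
G(W, r) = W*r*(1 + W + r) (G(W, r) = ((1 + W + r)*W)*r = (W*(1 + W + r))*r = W*r*(1 + W + r))
M(O, z) = -108 + 18*z (M(O, z) = 54 - 9*(18 - 2*z) = 54 + (-162 + 18*z) = -108 + 18*z)
(5*(-11))*M(-3, G(5, -2)) = (5*(-11))*(-108 + 18*(5*(-2)*(1 + 5 - 2))) = -55*(-108 + 18*(5*(-2)*4)) = -55*(-108 + 18*(-40)) = -55*(-108 - 720) = -55*(-828) = 45540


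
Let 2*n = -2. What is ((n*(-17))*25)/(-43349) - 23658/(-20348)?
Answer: 508451371/441032726 ≈ 1.1529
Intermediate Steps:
n = -1 (n = (1/2)*(-2) = -1)
((n*(-17))*25)/(-43349) - 23658/(-20348) = (-1*(-17)*25)/(-43349) - 23658/(-20348) = (17*25)*(-1/43349) - 23658*(-1/20348) = 425*(-1/43349) + 11829/10174 = -425/43349 + 11829/10174 = 508451371/441032726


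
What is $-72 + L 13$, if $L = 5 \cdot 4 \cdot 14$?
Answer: $3568$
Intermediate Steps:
$L = 280$ ($L = 20 \cdot 14 = 280$)
$-72 + L 13 = -72 + 280 \cdot 13 = -72 + 3640 = 3568$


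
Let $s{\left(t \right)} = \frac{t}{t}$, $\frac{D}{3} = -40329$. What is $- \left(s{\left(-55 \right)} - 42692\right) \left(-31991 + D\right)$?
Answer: $-6530783798$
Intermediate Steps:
$D = -120987$ ($D = 3 \left(-40329\right) = -120987$)
$s{\left(t \right)} = 1$
$- \left(s{\left(-55 \right)} - 42692\right) \left(-31991 + D\right) = - \left(1 - 42692\right) \left(-31991 - 120987\right) = - \left(-42691\right) \left(-152978\right) = \left(-1\right) 6530783798 = -6530783798$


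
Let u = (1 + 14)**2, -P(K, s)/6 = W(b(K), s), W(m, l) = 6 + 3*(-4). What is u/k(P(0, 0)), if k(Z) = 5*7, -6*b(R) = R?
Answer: 45/7 ≈ 6.4286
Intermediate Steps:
b(R) = -R/6
W(m, l) = -6 (W(m, l) = 6 - 12 = -6)
P(K, s) = 36 (P(K, s) = -6*(-6) = 36)
k(Z) = 35
u = 225 (u = 15**2 = 225)
u/k(P(0, 0)) = 225/35 = 225*(1/35) = 45/7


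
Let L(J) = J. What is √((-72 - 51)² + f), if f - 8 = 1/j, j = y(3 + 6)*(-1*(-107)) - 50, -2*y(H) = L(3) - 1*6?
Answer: 7*√15087891/221 ≈ 123.03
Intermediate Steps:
y(H) = 3/2 (y(H) = -(3 - 1*6)/2 = -(3 - 6)/2 = -½*(-3) = 3/2)
j = 221/2 (j = 3*(-1*(-107))/2 - 50 = (3/2)*107 - 50 = 321/2 - 50 = 221/2 ≈ 110.50)
f = 1770/221 (f = 8 + 1/(221/2) = 8 + 2/221 = 1770/221 ≈ 8.0090)
√((-72 - 51)² + f) = √((-72 - 51)² + 1770/221) = √((-123)² + 1770/221) = √(15129 + 1770/221) = √(3345279/221) = 7*√15087891/221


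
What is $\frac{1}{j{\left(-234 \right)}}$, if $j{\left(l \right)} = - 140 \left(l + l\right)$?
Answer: $\frac{1}{65520} \approx 1.5263 \cdot 10^{-5}$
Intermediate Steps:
$j{\left(l \right)} = - 280 l$ ($j{\left(l \right)} = - 140 \cdot 2 l = - 280 l$)
$\frac{1}{j{\left(-234 \right)}} = \frac{1}{\left(-280\right) \left(-234\right)} = \frac{1}{65520}$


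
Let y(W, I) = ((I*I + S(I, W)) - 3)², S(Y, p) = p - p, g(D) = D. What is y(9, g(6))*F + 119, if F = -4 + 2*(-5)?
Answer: -15127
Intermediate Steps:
S(Y, p) = 0
y(W, I) = (-3 + I²)² (y(W, I) = ((I*I + 0) - 3)² = ((I² + 0) - 3)² = (I² - 3)² = (-3 + I²)²)
F = -14 (F = -4 - 10 = -14)
y(9, g(6))*F + 119 = (-3 + 6²)²*(-14) + 119 = (-3 + 36)²*(-14) + 119 = 33²*(-14) + 119 = 1089*(-14) + 119 = -15246 + 119 = -15127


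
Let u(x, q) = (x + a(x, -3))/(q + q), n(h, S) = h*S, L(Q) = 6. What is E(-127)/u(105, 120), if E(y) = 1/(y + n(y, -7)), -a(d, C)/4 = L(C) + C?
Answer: 40/11811 ≈ 0.0033867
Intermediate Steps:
n(h, S) = S*h
a(d, C) = -24 - 4*C (a(d, C) = -4*(6 + C) = -24 - 4*C)
E(y) = -1/(6*y) (E(y) = 1/(y - 7*y) = 1/(-6*y) = -1/(6*y))
u(x, q) = (-12 + x)/(2*q) (u(x, q) = (x + (-24 - 4*(-3)))/(q + q) = (x + (-24 + 12))/((2*q)) = (x - 12)*(1/(2*q)) = (-12 + x)*(1/(2*q)) = (-12 + x)/(2*q))
E(-127)/u(105, 120) = (-⅙/(-127))/(((½)*(-12 + 105)/120)) = (-⅙*(-1/127))/(((½)*(1/120)*93)) = 1/(762*(31/80)) = (1/762)*(80/31) = 40/11811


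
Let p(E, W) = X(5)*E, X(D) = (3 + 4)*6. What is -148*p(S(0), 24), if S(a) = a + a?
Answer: 0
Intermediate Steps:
S(a) = 2*a
X(D) = 42 (X(D) = 7*6 = 42)
p(E, W) = 42*E
-148*p(S(0), 24) = -6216*2*0 = -6216*0 = -148*0 = 0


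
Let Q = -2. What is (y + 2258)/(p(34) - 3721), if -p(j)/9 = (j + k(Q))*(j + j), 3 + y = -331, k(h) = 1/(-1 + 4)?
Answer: -1924/24733 ≈ -0.077791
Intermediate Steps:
k(h) = ⅓ (k(h) = 1/3 = ⅓)
y = -334 (y = -3 - 331 = -334)
p(j) = -18*j*(⅓ + j) (p(j) = -9*(j + ⅓)*(j + j) = -9*(⅓ + j)*2*j = -18*j*(⅓ + j))
(y + 2258)/(p(34) - 3721) = (-334 + 2258)/(-6*34*(1 + 3*34) - 3721) = 1924/(-6*34*(1 + 102) - 3721) = 1924/(-6*34*103 - 3721) = 1924/(-21012 - 3721) = 1924/(-24733) = 1924*(-1/24733) = -1924/24733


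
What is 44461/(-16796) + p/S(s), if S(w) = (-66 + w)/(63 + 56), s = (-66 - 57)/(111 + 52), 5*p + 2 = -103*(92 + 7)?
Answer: 8239041761/2267460 ≈ 3633.6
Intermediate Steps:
p = -10199/5 (p = -⅖ + (-103*(92 + 7))/5 = -⅖ + (-103*99)/5 = -⅖ + (⅕)*(-10197) = -⅖ - 10197/5 = -10199/5 ≈ -2039.8)
s = -123/163 ≈ -0.75460
S(w) = -66/119 + w/119 (S(w) = (-66 + w)/119 = (-66 + w)*(1/119) = -66/119 + w/119)
44461/(-16796) + p/S(s) = 44461/(-16796) - 10199/(5*(-66/119 + (1/119)*(-123/163))) = 44461*(-1/16796) - 10199/(5*(-66/119 - 123/19397)) = -44461/16796 - 10199/(5*(-10881/19397)) = -44461/16796 - 10199/5*(-19397/10881) = -44461/16796 + 6381613/1755 = 8239041761/2267460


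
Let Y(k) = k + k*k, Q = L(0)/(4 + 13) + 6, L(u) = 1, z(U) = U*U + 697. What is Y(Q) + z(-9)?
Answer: 237202/289 ≈ 820.77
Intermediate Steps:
z(U) = 697 + U² (z(U) = U² + 697 = 697 + U²)
Q = 103/17 (Q = 1/(4 + 13) + 6 = 1/17 + 6 = 103/17 ≈ 6.0588)
Y(k) = k + k²
Y(Q) + z(-9) = 103*(1 + 103/17)/17 + (697 + (-9)²) = (103/17)*(120/17) + (697 + 81) = 12360/289 + 778 = 237202/289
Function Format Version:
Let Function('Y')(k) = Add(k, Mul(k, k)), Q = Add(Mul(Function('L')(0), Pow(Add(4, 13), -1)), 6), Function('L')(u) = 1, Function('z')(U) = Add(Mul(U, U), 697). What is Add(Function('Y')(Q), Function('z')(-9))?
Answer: Rational(237202, 289) ≈ 820.77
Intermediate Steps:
Function('z')(U) = Add(697, Pow(U, 2)) (Function('z')(U) = Add(Pow(U, 2), 697) = Add(697, Pow(U, 2)))
Q = Rational(103, 17) (Q = Add(Mul(1, Pow(Add(4, 13), -1)), 6) = Add(Mul(1, Pow(17, -1)), 6) = Add(Mul(1, Rational(1, 17)), 6) = Add(Rational(1, 17), 6) = Rational(103, 17) ≈ 6.0588)
Function('Y')(k) = Add(k, Pow(k, 2))
Add(Function('Y')(Q), Function('z')(-9)) = Add(Mul(Rational(103, 17), Add(1, Rational(103, 17))), Add(697, Pow(-9, 2))) = Add(Mul(Rational(103, 17), Rational(120, 17)), Add(697, 81)) = Add(Rational(12360, 289), 778) = Rational(237202, 289)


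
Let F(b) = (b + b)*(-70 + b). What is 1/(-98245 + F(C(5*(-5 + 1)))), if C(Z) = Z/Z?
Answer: -1/98383 ≈ -1.0164e-5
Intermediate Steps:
C(Z) = 1
F(b) = 2*b*(-70 + b) (F(b) = (2*b)*(-70 + b) = 2*b*(-70 + b))
1/(-98245 + F(C(5*(-5 + 1)))) = 1/(-98245 + 2*1*(-70 + 1)) = 1/(-98245 + 2*1*(-69)) = 1/(-98245 - 138) = 1/(-98383) = -1/98383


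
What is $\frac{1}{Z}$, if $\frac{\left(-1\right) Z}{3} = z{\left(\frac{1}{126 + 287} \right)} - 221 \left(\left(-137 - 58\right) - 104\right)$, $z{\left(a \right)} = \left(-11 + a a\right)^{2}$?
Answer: $- \frac{29093783761}{5778025443677049} \approx -5.0352 \cdot 10^{-6}$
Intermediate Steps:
$z{\left(a \right)} = \left(-11 + a^{2}\right)^{2}$
$Z = - \frac{5778025443677049}{29093783761}$ ($Z = - 3 \left(\left(-11 + \left(\frac{1}{126 + 287}\right)^{2}\right)^{2} - 221 \left(\left(-137 - 58\right) - 104\right)\right) = - 3 \left(\left(-11 + \left(\frac{1}{413}\right)^{2}\right)^{2} - 221 \left(\left(-137 - 58\right) - 104\right)\right) = - 3 \left(\left(-11 + \left(\frac{1}{413}\right)^{2}\right)^{2} - 221 \left(-195 - 104\right)\right) = - 3 \left(\left(-11 + \frac{1}{170569}\right)^{2} - -66079\right) = - 3 \left(\left(- \frac{1876258}{170569}\right)^{2} + 66079\right) = - 3 \left(\frac{3520344082564}{29093783761} + 66079\right) = \left(-3\right) \frac{1926008481225683}{29093783761} = - \frac{5778025443677049}{29093783761} \approx -1.986 \cdot 10^{5}$)
$\frac{1}{Z} = \frac{1}{- \frac{5778025443677049}{29093783761}} = - \frac{29093783761}{5778025443677049}$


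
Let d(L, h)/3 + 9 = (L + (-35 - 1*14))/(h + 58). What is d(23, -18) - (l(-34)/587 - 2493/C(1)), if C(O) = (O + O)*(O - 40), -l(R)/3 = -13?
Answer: -9306459/152620 ≈ -60.978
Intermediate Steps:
d(L, h) = -27 + 3*(-49 + L)/(58 + h) (d(L, h) = -27 + 3*((L + (-35 - 1*14))/(h + 58)) = -27 + 3*((L + (-35 - 14))/(58 + h)) = -27 + 3*((L - 49)/(58 + h)) = -27 + 3*((-49 + L)/(58 + h)) = -27 + 3*(-49 + L)/(58 + h))
l(R) = 39 (l(R) = -3*(-13) = 39)
C(O) = 2*O*(-40 + O) (C(O) = (2*O)*(-40 + O) = 2*O*(-40 + O))
d(23, -18) - (l(-34)/587 - 2493/C(1)) = 3*(-571 + 23 - 9*(-18))/(58 - 18) - (39/587 - 2493*1/(2*(-40 + 1))) = 3*(-571 + 23 + 162)/40 - (39*(1/587) - 2493/(2*1*(-39))) = 3*(1/40)*(-386) - (39/587 - 2493/(-78)) = -579/20 - (39/587 - 2493*(-1/78)) = -579/20 - (39/587 + 831/26) = -579/20 - 1*488811/15262 = -579/20 - 488811/15262 = -9306459/152620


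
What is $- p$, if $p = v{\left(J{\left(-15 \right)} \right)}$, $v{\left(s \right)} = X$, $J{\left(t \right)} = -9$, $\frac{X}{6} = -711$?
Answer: $4266$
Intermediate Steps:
$X = -4266$ ($X = 6 \left(-711\right) = -4266$)
$v{\left(s \right)} = -4266$
$p = -4266$
$- p = \left(-1\right) \left(-4266\right) = 4266$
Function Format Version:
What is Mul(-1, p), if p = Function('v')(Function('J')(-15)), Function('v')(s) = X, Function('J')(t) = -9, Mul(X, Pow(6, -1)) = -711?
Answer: 4266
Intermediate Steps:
X = -4266 (X = Mul(6, -711) = -4266)
Function('v')(s) = -4266
p = -4266
Mul(-1, p) = Mul(-1, -4266) = 4266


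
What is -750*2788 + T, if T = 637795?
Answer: -1453205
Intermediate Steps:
-750*2788 + T = -750*2788 + 637795 = -2091000 + 637795 = -1453205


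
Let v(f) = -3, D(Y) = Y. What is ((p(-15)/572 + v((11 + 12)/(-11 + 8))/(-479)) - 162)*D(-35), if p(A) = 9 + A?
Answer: 776776245/136994 ≈ 5670.1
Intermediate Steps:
((p(-15)/572 + v((11 + 12)/(-11 + 8))/(-479)) - 162)*D(-35) = (((9 - 15)/572 - 3/(-479)) - 162)*(-35) = ((-6*1/572 - 3*(-1/479)) - 162)*(-35) = ((-3/286 + 3/479) - 162)*(-35) = (-579/136994 - 162)*(-35) = -22193607/136994*(-35) = 776776245/136994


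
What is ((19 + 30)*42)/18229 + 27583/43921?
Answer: 593199925/800635909 ≈ 0.74091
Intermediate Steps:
((19 + 30)*42)/18229 + 27583/43921 = (49*42)*(1/18229) + 27583*(1/43921) = 2058*(1/18229) + 27583/43921 = 2058/18229 + 27583/43921 = 593199925/800635909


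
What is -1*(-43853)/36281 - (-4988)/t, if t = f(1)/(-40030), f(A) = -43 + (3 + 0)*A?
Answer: 181105399074/36281 ≈ 4.9917e+6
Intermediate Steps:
f(A) = -43 + 3*A
t = 4/4003 (t = (-43 + 3*1)/(-40030) = (-43 + 3)*(-1/40030) = -40*(-1/40030) = 4/4003 ≈ 0.00099925)
-1*(-43853)/36281 - (-4988)/t = -1*(-43853)/36281 - (-4988)/4/4003 = 43853*(1/36281) - (-4988)*4003/4 = 43853/36281 - 1*(-4991741) = 43853/36281 + 4991741 = 181105399074/36281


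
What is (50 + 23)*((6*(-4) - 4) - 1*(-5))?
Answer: -1679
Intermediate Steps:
(50 + 23)*((6*(-4) - 4) - 1*(-5)) = 73*((-24 - 4) + 5) = 73*(-28 + 5) = 73*(-23) = -1679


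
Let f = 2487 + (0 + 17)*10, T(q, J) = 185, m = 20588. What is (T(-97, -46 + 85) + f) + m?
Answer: 23430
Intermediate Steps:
f = 2657 (f = 2487 + 17*10 = 2487 + 170 = 2657)
(T(-97, -46 + 85) + f) + m = (185 + 2657) + 20588 = 2842 + 20588 = 23430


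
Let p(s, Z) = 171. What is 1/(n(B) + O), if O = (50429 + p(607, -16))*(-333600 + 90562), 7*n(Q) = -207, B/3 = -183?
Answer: -7/86084059807 ≈ -8.1316e-11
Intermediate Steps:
B = -549 (B = 3*(-183) = -549)
n(Q) = -207/7 (n(Q) = (⅐)*(-207) = -207/7)
O = -12297722800 (O = (50429 + 171)*(-333600 + 90562) = 50600*(-243038) = -12297722800)
1/(n(B) + O) = 1/(-207/7 - 12297722800) = 1/(-86084059807/7) = -7/86084059807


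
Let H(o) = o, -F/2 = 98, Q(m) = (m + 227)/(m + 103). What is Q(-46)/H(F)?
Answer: -181/11172 ≈ -0.016201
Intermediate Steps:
Q(m) = (227 + m)/(103 + m)
F = -196 (F = -2*98 = -196)
Q(-46)/H(F) = ((227 - 46)/(103 - 46))/(-196) = (181/57)*(-1/196) = -181/11172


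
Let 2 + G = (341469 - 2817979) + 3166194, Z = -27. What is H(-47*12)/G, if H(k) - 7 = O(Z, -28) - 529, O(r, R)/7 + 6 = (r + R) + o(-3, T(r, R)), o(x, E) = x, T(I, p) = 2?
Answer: -485/344841 ≈ -0.0014064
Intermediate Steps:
G = 689682 (G = -2 + ((341469 - 2817979) + 3166194) = -2 + (-2476510 + 3166194) = -2 + 689684 = 689682)
O(r, R) = -63 + 7*R + 7*r (O(r, R) = -42 + 7*((r + R) - 3) = -42 + 7*((R + r) - 3) = -42 + 7*(-3 + R + r) = -42 + (-21 + 7*R + 7*r) = -63 + 7*R + 7*r)
H(k) = -970 (H(k) = 7 + ((-63 + 7*(-28) + 7*(-27)) - 529) = 7 + ((-63 - 196 - 189) - 529) = 7 + (-448 - 529) = 7 - 977 = -970)
H(-47*12)/G = -970/689682 = -970*1/689682 = -485/344841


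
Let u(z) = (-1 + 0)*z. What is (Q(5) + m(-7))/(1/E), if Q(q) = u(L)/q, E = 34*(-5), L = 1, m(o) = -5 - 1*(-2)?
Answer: 544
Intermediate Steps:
m(o) = -3 (m(o) = -5 + 2 = -3)
E = -170
u(z) = -z
Q(q) = -1/q (Q(q) = (-1*1)/q = -1/q)
(Q(5) + m(-7))/(1/E) = (-1/5 - 3)/(1/(-170)) = (-1*⅕ - 3)/(-1/170) = (-⅕ - 3)*(-170) = -16/5*(-170) = 544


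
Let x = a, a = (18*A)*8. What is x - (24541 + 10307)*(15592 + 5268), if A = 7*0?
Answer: -726929280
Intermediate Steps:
A = 0
a = 0 (a = (18*0)*8 = 0*8 = 0)
x = 0
x - (24541 + 10307)*(15592 + 5268) = 0 - (24541 + 10307)*(15592 + 5268) = 0 - 34848*20860 = 0 - 1*726929280 = 0 - 726929280 = -726929280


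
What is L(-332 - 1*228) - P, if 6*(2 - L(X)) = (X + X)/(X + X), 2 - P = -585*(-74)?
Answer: 259739/6 ≈ 43290.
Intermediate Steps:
P = -43288 (P = 2 - (-585)*(-74) = 2 - 1*43290 = 2 - 43290 = -43288)
L(X) = 11/6 (L(X) = 2 - (X + X)/(6*(X + X)) = 2 - 2*X/(6*(2*X)) = 2 - 2*X*1/(2*X)/6 = 2 - ⅙*1 = 2 - ⅙ = 11/6)
L(-332 - 1*228) - P = 11/6 - 1*(-43288) = 11/6 + 43288 = 259739/6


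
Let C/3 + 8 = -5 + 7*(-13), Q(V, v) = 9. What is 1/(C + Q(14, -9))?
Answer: -1/303 ≈ -0.0033003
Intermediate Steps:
C = -312 (C = -24 + 3*(-5 + 7*(-13)) = -24 + 3*(-5 - 91) = -24 + 3*(-96) = -24 - 288 = -312)
1/(C + Q(14, -9)) = 1/(-312 + 9) = 1/(-303) = -1/303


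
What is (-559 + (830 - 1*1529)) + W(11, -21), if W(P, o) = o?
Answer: -1279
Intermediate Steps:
(-559 + (830 - 1*1529)) + W(11, -21) = (-559 + (830 - 1*1529)) - 21 = (-559 + (830 - 1529)) - 21 = (-559 - 699) - 21 = -1258 - 21 = -1279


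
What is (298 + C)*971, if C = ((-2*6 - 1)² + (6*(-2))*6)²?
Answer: 9425497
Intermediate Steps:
C = 9409 (C = ((-12 - 1)² - 12*6)² = ((-13)² - 72)² = (169 - 72)² = 97² = 9409)
(298 + C)*971 = (298 + 9409)*971 = 9707*971 = 9425497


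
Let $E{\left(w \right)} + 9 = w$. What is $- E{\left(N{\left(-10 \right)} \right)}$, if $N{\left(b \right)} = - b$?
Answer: $-1$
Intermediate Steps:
$E{\left(w \right)} = -9 + w$
$- E{\left(N{\left(-10 \right)} \right)} = - (-9 - -10) = - (-9 + 10) = \left(-1\right) 1 = -1$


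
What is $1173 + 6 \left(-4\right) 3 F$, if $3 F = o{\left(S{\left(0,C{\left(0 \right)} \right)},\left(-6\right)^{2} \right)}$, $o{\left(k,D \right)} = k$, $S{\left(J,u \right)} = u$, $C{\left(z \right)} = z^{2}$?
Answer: $1173$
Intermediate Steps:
$F = 0$ ($F = \frac{0^{2}}{3} = \frac{1}{3} \cdot 0 = 0$)
$1173 + 6 \left(-4\right) 3 F = 1173 + 6 \left(-4\right) 3 \cdot 0 = 1173 + \left(-24\right) 3 \cdot 0 = 1173 - 0 = 1173 + 0 = 1173$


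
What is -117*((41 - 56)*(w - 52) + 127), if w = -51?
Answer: -195624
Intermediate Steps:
-117*((41 - 56)*(w - 52) + 127) = -117*((41 - 56)*(-51 - 52) + 127) = -117*(-15*(-103) + 127) = -117*(1545 + 127) = -117*1672 = -195624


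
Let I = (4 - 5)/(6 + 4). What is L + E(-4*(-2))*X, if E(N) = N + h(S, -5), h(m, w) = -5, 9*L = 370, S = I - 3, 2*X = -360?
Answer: -4490/9 ≈ -498.89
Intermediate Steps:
X = -180 (X = (½)*(-360) = -180)
I = -⅒ (I = -1/10 = -1*⅒ = -⅒ ≈ -0.10000)
S = -31/10 (S = -⅒ - 3 = -31/10 ≈ -3.1000)
L = 370/9 (L = (⅑)*370 = 370/9 ≈ 41.111)
E(N) = -5 + N (E(N) = N - 5 = -5 + N)
L + E(-4*(-2))*X = 370/9 + (-5 - 4*(-2))*(-180) = 370/9 + (-5 + 8)*(-180) = 370/9 + 3*(-180) = 370/9 - 540 = -4490/9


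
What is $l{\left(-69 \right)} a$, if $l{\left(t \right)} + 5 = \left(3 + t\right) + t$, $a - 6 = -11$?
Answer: $700$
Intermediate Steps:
$a = -5$ ($a = 6 - 11 = -5$)
$l{\left(t \right)} = -2 + 2 t$ ($l{\left(t \right)} = -5 + \left(\left(3 + t\right) + t\right) = -5 + \left(3 + 2 t\right) = -2 + 2 t$)
$l{\left(-69 \right)} a = \left(-2 + 2 \left(-69\right)\right) \left(-5\right) = \left(-2 - 138\right) \left(-5\right) = \left(-140\right) \left(-5\right) = 700$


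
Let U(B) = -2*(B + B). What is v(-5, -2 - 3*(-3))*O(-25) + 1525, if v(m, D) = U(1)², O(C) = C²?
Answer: 11525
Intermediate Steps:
U(B) = -4*B
v(m, D) = 16 (v(m, D) = (-4*1)² = (-4)² = 16)
v(-5, -2 - 3*(-3))*O(-25) + 1525 = 16*(-25)² + 1525 = 16*625 + 1525 = 10000 + 1525 = 11525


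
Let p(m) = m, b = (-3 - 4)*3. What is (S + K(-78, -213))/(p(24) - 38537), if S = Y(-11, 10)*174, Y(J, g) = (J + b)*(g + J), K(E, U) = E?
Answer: -5490/38513 ≈ -0.14255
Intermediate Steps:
b = -21 (b = -7*3 = -21)
Y(J, g) = (-21 + J)*(J + g) (Y(J, g) = (J - 21)*(g + J) = (-21 + J)*(J + g))
S = 5568 (S = ((-11)² - 21*(-11) - 21*10 - 11*10)*174 = (121 + 231 - 210 - 110)*174 = 32*174 = 5568)
(S + K(-78, -213))/(p(24) - 38537) = (5568 - 78)/(24 - 38537) = 5490/(-38513) = 5490*(-1/38513) = -5490/38513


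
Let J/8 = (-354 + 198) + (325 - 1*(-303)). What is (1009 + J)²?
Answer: 22896225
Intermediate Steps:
J = 3776 (J = 8*((-354 + 198) + (325 - 1*(-303))) = 8*(-156 + (325 + 303)) = 8*(-156 + 628) = 8*472 = 3776)
(1009 + J)² = (1009 + 3776)² = 4785² = 22896225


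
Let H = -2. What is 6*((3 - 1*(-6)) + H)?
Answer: 42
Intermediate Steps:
6*((3 - 1*(-6)) + H) = 6*((3 - 1*(-6)) - 2) = 6*((3 + 6) - 2) = 6*(9 - 2) = 6*7 = 42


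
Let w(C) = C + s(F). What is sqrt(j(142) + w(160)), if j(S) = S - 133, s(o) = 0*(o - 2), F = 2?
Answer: 13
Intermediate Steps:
s(o) = 0 (s(o) = 0*(-2 + o) = 0)
j(S) = -133 + S
w(C) = C (w(C) = C + 0 = C)
sqrt(j(142) + w(160)) = sqrt((-133 + 142) + 160) = sqrt(9 + 160) = sqrt(169) = 13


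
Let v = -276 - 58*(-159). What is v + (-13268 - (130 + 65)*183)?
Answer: -40007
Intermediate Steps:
v = 8946 (v = -276 + 9222 = 8946)
v + (-13268 - (130 + 65)*183) = 8946 + (-13268 - (130 + 65)*183) = 8946 + (-13268 - 195*183) = 8946 + (-13268 - 1*35685) = 8946 + (-13268 - 35685) = 8946 - 48953 = -40007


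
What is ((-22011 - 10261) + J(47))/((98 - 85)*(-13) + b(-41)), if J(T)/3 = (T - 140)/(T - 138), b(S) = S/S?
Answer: 2936473/15288 ≈ 192.08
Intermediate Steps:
b(S) = 1
J(T) = 3*(-140 + T)/(-138 + T) (J(T) = 3*((T - 140)/(T - 138)) = 3*((-140 + T)/(-138 + T)) = 3*(-140 + T)/(-138 + T))
((-22011 - 10261) + J(47))/((98 - 85)*(-13) + b(-41)) = ((-22011 - 10261) + 3*(-140 + 47)/(-138 + 47))/((98 - 85)*(-13) + 1) = (-32272 + 3*(-93)/(-91))/(13*(-13) + 1) = (-32272 + 3*(-1/91)*(-93))/(-169 + 1) = (-32272 + 279/91)/(-168) = -2936473/91*(-1/168) = 2936473/15288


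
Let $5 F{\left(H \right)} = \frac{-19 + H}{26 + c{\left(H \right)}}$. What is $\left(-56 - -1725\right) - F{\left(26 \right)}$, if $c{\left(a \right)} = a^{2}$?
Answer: $\frac{5858183}{3510} \approx 1669.0$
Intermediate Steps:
$F{\left(H \right)} = \frac{-19 + H}{5 \left(26 + H^{2}\right)}$ ($F{\left(H \right)} = \frac{\left(-19 + H\right) \frac{1}{26 + H^{2}}}{5} = \frac{\frac{1}{26 + H^{2}} \left(-19 + H\right)}{5} = \frac{-19 + H}{5 \left(26 + H^{2}\right)}$)
$\left(-56 - -1725\right) - F{\left(26 \right)} = \left(-56 - -1725\right) - \frac{-19 + 26}{5 \left(26 + 26^{2}\right)} = \left(-56 + 1725\right) - \frac{1}{5} \frac{1}{26 + 676} \cdot 7 = 1669 - \frac{1}{5} \cdot \frac{1}{702} \cdot 7 = 1669 - \frac{7}{3510} = \frac{5858183}{3510}$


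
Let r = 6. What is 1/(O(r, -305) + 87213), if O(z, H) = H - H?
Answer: 1/87213 ≈ 1.1466e-5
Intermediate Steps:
O(z, H) = 0
1/(O(r, -305) + 87213) = 1/(0 + 87213) = 1/87213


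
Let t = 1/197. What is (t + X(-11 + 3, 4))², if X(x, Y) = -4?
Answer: 619369/38809 ≈ 15.959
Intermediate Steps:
t = 1/197 ≈ 0.0050761
(t + X(-11 + 3, 4))² = (1/197 - 4)² = (-787/197)² = 619369/38809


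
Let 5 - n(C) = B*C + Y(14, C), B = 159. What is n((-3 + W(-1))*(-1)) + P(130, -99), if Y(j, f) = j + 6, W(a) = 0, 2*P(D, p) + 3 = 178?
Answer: -809/2 ≈ -404.50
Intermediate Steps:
P(D, p) = 175/2 (P(D, p) = -3/2 + (1/2)*178 = -3/2 + 89 = 175/2)
Y(j, f) = 6 + j
n(C) = -15 - 159*C (n(C) = 5 - (159*C + (6 + 14)) = 5 - (159*C + 20) = 5 - (20 + 159*C) = 5 + (-20 - 159*C) = -15 - 159*C)
n((-3 + W(-1))*(-1)) + P(130, -99) = (-15 - 159*(-3 + 0)*(-1)) + 175/2 = (-15 - (-477)*(-1)) + 175/2 = (-15 - 159*3) + 175/2 = (-15 - 477) + 175/2 = -492 + 175/2 = -809/2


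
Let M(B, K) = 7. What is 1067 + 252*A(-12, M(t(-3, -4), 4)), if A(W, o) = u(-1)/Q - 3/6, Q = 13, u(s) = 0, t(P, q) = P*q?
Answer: 941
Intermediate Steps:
A(W, o) = -1/2 (A(W, o) = 0/13 - 3/6 = 0*(1/13) - 3*1/6 = 0 - 1/2 = -1/2)
1067 + 252*A(-12, M(t(-3, -4), 4)) = 1067 + 252*(-1/2) = 1067 - 126 = 941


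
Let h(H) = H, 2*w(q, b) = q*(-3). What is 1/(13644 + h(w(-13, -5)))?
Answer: 2/27327 ≈ 7.3188e-5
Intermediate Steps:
w(q, b) = -3*q/2 (w(q, b) = (q*(-3))/2 = (-3*q)/2 = -3*q/2)
1/(13644 + h(w(-13, -5))) = 1/(13644 - 3/2*(-13)) = 1/(13644 + 39/2) = 1/(27327/2) = 2/27327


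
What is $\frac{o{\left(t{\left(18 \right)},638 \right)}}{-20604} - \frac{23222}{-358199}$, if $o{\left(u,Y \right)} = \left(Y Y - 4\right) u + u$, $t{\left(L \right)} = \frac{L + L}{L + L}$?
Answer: $- \frac{145323213071}{7380332196} \approx -19.691$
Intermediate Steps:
$t{\left(L \right)} = 1$ ($t{\left(L \right)} = \frac{2 L}{2 L} = 2 L \frac{1}{2 L} = 1$)
$o{\left(u,Y \right)} = u + u \left(-4 + Y^{2}\right)$ ($o{\left(u,Y \right)} = \left(Y^{2} - 4\right) u + u = \left(-4 + Y^{2}\right) u + u = u \left(-4 + Y^{2}\right) + u = u + u \left(-4 + Y^{2}\right)$)
$\frac{o{\left(t{\left(18 \right)},638 \right)}}{-20604} - \frac{23222}{-358199} = \frac{1 \left(-3 + 638^{2}\right)}{-20604} - \frac{23222}{-358199} = 1 \left(-3 + 407044\right) \left(- \frac{1}{20604}\right) - - \frac{23222}{358199} = 1 \cdot 407041 \left(- \frac{1}{20604}\right) + \frac{23222}{358199} = 407041 \left(- \frac{1}{20604}\right) + \frac{23222}{358199} = - \frac{407041}{20604} + \frac{23222}{358199} = - \frac{145323213071}{7380332196}$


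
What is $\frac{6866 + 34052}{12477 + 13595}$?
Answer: $\frac{20459}{13036} \approx 1.5694$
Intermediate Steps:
$\frac{6866 + 34052}{12477 + 13595} = \frac{40918}{26072} = 40918 \cdot \frac{1}{26072} = \frac{20459}{13036}$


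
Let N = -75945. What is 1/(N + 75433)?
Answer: -1/512 ≈ -0.0019531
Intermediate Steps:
1/(N + 75433) = 1/(-75945 + 75433) = 1/(-512) = -1/512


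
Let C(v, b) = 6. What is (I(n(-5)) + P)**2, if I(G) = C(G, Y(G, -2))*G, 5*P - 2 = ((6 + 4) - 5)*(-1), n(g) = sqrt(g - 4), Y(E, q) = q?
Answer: -8091/25 - 108*I/5 ≈ -323.64 - 21.6*I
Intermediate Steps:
n(g) = sqrt(-4 + g)
P = -3/5 (P = 2/5 + (((6 + 4) - 5)*(-1))/5 = 2/5 + ((10 - 5)*(-1))/5 = 2/5 + (5*(-1))/5 = 2/5 + (1/5)*(-5) = 2/5 - 1 = -3/5 ≈ -0.60000)
I(G) = 6*G
(I(n(-5)) + P)**2 = (6*sqrt(-4 - 5) - 3/5)**2 = (6*sqrt(-9) - 3/5)**2 = (6*(3*I) - 3/5)**2 = (18*I - 3/5)**2 = (-3/5 + 18*I)**2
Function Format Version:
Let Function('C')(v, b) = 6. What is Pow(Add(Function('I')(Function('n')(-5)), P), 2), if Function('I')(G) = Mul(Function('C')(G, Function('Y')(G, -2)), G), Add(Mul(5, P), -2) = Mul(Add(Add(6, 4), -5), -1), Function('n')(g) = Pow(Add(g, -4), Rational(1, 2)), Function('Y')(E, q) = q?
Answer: Add(Rational(-8091, 25), Mul(Rational(-108, 5), I)) ≈ Add(-323.64, Mul(-21.600, I))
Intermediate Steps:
Function('n')(g) = Pow(Add(-4, g), Rational(1, 2))
P = Rational(-3, 5) (P = Add(Rational(2, 5), Mul(Rational(1, 5), Mul(Add(Add(6, 4), -5), -1))) = Add(Rational(2, 5), Mul(Rational(1, 5), Mul(Add(10, -5), -1))) = Add(Rational(2, 5), Mul(Rational(1, 5), Mul(5, -1))) = Add(Rational(2, 5), Mul(Rational(1, 5), -5)) = Add(Rational(2, 5), -1) = Rational(-3, 5) ≈ -0.60000)
Function('I')(G) = Mul(6, G)
Pow(Add(Function('I')(Function('n')(-5)), P), 2) = Pow(Add(Mul(6, Pow(Add(-4, -5), Rational(1, 2))), Rational(-3, 5)), 2) = Pow(Add(Mul(6, Pow(-9, Rational(1, 2))), Rational(-3, 5)), 2) = Pow(Add(Mul(6, Mul(3, I)), Rational(-3, 5)), 2) = Pow(Add(Mul(18, I), Rational(-3, 5)), 2) = Pow(Add(Rational(-3, 5), Mul(18, I)), 2)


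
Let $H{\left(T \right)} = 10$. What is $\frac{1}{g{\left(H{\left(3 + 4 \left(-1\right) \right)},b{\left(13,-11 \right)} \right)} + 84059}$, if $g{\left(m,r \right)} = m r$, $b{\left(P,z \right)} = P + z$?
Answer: $\frac{1}{84079} \approx 1.1894 \cdot 10^{-5}$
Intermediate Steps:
$\frac{1}{g{\left(H{\left(3 + 4 \left(-1\right) \right)},b{\left(13,-11 \right)} \right)} + 84059} = \frac{1}{10 \left(13 - 11\right) + 84059} = \frac{1}{10 \cdot 2 + 84059} = \frac{1}{20 + 84059} = \frac{1}{84079}$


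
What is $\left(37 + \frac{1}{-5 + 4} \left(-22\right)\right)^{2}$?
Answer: $3481$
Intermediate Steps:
$\left(37 + \frac{1}{-5 + 4} \left(-22\right)\right)^{2} = \left(37 + \frac{1}{-1} \left(-22\right)\right)^{2} = \left(37 - -22\right)^{2} = \left(37 + 22\right)^{2} = 59^{2} = 3481$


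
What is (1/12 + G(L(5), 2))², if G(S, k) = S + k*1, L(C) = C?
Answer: 7225/144 ≈ 50.174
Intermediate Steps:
G(S, k) = S + k
(1/12 + G(L(5), 2))² = (1/12 + (5 + 2))² = (1/12 + 7)² = (85/12)² = 7225/144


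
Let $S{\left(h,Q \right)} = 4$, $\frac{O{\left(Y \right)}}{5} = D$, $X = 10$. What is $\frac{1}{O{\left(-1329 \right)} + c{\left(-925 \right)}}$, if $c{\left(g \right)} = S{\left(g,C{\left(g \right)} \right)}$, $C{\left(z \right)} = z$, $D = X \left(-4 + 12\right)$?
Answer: $\frac{1}{404} \approx 0.0024752$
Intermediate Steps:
$D = 80$ ($D = 10 \left(-4 + 12\right) = 10 \cdot 8 = 80$)
$O{\left(Y \right)} = 400$ ($O{\left(Y \right)} = 5 \cdot 80 = 400$)
$c{\left(g \right)} = 4$
$\frac{1}{O{\left(-1329 \right)} + c{\left(-925 \right)}} = \frac{1}{400 + 4} = \frac{1}{404}$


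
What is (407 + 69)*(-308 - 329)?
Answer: -303212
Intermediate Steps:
(407 + 69)*(-308 - 329) = 476*(-637) = -303212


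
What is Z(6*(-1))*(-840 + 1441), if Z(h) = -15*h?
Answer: 54090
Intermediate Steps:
Z(6*(-1))*(-840 + 1441) = (-90*(-1))*(-840 + 1441) = -15*(-6)*601 = 90*601 = 54090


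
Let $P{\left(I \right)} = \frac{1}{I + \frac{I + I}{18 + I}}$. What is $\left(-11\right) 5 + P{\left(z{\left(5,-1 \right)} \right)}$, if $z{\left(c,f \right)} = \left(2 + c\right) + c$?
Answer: $- \frac{3515}{64} \approx -54.922$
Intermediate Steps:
$z{\left(c,f \right)} = 2 + 2 c$
$P{\left(I \right)} = \frac{1}{I + \frac{2 I}{18 + I}}$
$\left(-11\right) 5 + P{\left(z{\left(5,-1 \right)} \right)} = \left(-11\right) 5 + \frac{18 + \left(2 + 2 \cdot 5\right)}{\left(2 + 2 \cdot 5\right) \left(20 + \left(2 + 2 \cdot 5\right)\right)} = -55 + \frac{18 + \left(2 + 10\right)}{\left(2 + 10\right) \left(20 + \left(2 + 10\right)\right)} = -55 + \frac{18 + 12}{12 \left(20 + 12\right)} = -55 + \frac{1}{12} \cdot \frac{1}{32} \cdot 30 = -55 + \frac{5}{64} = - \frac{3515}{64}$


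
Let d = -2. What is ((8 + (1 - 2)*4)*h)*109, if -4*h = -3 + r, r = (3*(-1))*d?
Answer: -327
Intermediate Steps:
r = 6 (r = (3*(-1))*(-2) = -3*(-2) = 6)
h = -¾ (h = -(-3 + 6)/4 = -¼*3 = -¾ ≈ -0.75000)
((8 + (1 - 2)*4)*h)*109 = ((8 + (1 - 2)*4)*(-¾))*109 = ((8 - 1*4)*(-¾))*109 = ((8 - 4)*(-¾))*109 = (4*(-¾))*109 = -3*109 = -327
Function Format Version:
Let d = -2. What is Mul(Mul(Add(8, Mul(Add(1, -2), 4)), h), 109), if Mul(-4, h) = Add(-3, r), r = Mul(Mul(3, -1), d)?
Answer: -327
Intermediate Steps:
r = 6 (r = Mul(Mul(3, -1), -2) = Mul(-3, -2) = 6)
h = Rational(-3, 4) (h = Mul(Rational(-1, 4), Add(-3, 6)) = Mul(Rational(-1, 4), 3) = Rational(-3, 4) ≈ -0.75000)
Mul(Mul(Add(8, Mul(Add(1, -2), 4)), h), 109) = Mul(Mul(Add(8, Mul(Add(1, -2), 4)), Rational(-3, 4)), 109) = Mul(Mul(Add(8, Mul(-1, 4)), Rational(-3, 4)), 109) = Mul(Mul(Add(8, -4), Rational(-3, 4)), 109) = Mul(Mul(4, Rational(-3, 4)), 109) = Mul(-3, 109) = -327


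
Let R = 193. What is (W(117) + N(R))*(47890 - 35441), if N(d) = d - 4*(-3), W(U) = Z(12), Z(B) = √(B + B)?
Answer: 2552045 + 24898*√6 ≈ 2.6130e+6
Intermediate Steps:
Z(B) = √2*√B (Z(B) = √(2*B) = √2*√B)
W(U) = 2*√6 (W(U) = √2*√12 = √2*(2*√3) = 2*√6)
N(d) = 12 + d (N(d) = d + 12 = 12 + d)
(W(117) + N(R))*(47890 - 35441) = (2*√6 + (12 + 193))*(47890 - 35441) = (2*√6 + 205)*12449 = (205 + 2*√6)*12449 = 2552045 + 24898*√6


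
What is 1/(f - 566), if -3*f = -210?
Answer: -1/496 ≈ -0.0020161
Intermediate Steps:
f = 70 (f = -⅓*(-210) = 70)
1/(f - 566) = 1/(70 - 566) = 1/(-496) = -1/496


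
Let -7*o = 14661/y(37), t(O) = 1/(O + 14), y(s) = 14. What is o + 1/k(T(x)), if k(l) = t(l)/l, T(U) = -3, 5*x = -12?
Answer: -17895/98 ≈ -182.60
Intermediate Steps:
x = -12/5 (x = (1/5)*(-12) = -12/5 ≈ -2.4000)
t(O) = 1/(14 + O)
k(l) = 1/(l*(14 + l)) (k(l) = 1/((14 + l)*l) = 1/(l*(14 + l)))
o = -14661/98 (o = -14661/(7*14) = -1/7*14661/14 = -14661/98 ≈ -149.60)
o + 1/k(T(x)) = -14661/98 + 1/(1/((-3)*(14 - 3))) = -14661/98 + 1/(-1/3/11) = -14661/98 + 1/(-1/3*1/11) = -14661/98 + 1/(-1/33) = -14661/98 - 33 = -17895/98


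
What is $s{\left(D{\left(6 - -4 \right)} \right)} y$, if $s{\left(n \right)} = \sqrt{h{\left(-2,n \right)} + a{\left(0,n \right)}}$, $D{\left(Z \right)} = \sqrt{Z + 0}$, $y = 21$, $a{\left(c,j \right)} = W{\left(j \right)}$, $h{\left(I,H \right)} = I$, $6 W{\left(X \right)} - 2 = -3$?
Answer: $\frac{7 i \sqrt{78}}{2} \approx 30.911 i$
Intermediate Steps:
$W{\left(X \right)} = - \frac{1}{6}$ ($W{\left(X \right)} = \frac{1}{3} + \frac{1}{6} \left(-3\right) = \frac{1}{3} - \frac{1}{2} = - \frac{1}{6}$)
$a{\left(c,j \right)} = - \frac{1}{6}$
$D{\left(Z \right)} = \sqrt{Z}$
$s{\left(n \right)} = \frac{i \sqrt{78}}{6}$ ($s{\left(n \right)} = \sqrt{-2 - \frac{1}{6}} = \sqrt{- \frac{13}{6}} = \frac{i \sqrt{78}}{6}$)
$s{\left(D{\left(6 - -4 \right)} \right)} y = \frac{i \sqrt{78}}{6} \cdot 21 = \frac{7 i \sqrt{78}}{2}$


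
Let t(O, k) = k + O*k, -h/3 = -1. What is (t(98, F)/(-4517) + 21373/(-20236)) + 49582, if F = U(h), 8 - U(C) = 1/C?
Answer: 4531980986019/91406012 ≈ 49581.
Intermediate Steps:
h = 3 (h = -3*(-1) = 3)
U(C) = 8 - 1/C
F = 23/3 (F = 8 - 1/3 = 8 - 1*⅓ = 8 - ⅓ = 23/3 ≈ 7.6667)
(t(98, F)/(-4517) + 21373/(-20236)) + 49582 = ((23*(1 + 98)/3)/(-4517) + 21373/(-20236)) + 49582 = (((23/3)*99)*(-1/4517) + 21373*(-1/20236)) + 49582 = (759*(-1/4517) - 21373/20236) + 49582 = (-759/4517 - 21373/20236) + 49582 = -111900965/91406012 + 49582 = 4531980986019/91406012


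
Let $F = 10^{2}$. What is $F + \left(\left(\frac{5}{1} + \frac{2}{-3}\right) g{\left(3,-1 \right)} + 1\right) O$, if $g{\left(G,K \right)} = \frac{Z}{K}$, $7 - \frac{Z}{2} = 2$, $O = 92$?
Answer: $- \frac{11384}{3} \approx -3794.7$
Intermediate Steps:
$F = 100$
$Z = 10$ ($Z = 14 - 4 = 10$)
$g{\left(G,K \right)} = \frac{10}{K}$
$F + \left(\left(\frac{5}{1} + \frac{2}{-3}\right) g{\left(3,-1 \right)} + 1\right) O = 100 + \left(\left(\frac{5}{1} + \frac{2}{-3}\right) \frac{10}{-1} + 1\right) 92 = 100 + \left(\left(5 \cdot 1 + 2 \left(- \frac{1}{3}\right)\right) 10 \left(-1\right) + 1\right) 92 = 100 + \left(\left(5 - \frac{2}{3}\right) \left(-10\right) + 1\right) 92 = 100 + \left(\frac{13}{3} \left(-10\right) + 1\right) 92 = 100 + \left(- \frac{130}{3} + 1\right) 92 = 100 - \frac{11684}{3} = - \frac{11384}{3}$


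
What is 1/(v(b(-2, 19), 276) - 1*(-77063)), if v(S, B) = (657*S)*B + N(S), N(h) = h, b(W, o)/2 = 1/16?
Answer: 8/797837 ≈ 1.0027e-5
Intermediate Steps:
b(W, o) = ⅛ (b(W, o) = 2/16 = 2*(1/16) = ⅛)
v(S, B) = S + 657*B*S (v(S, B) = (657*S)*B + S = 657*B*S + S = S + 657*B*S)
1/(v(b(-2, 19), 276) - 1*(-77063)) = 1/((1 + 657*276)/8 - 1*(-77063)) = 1/((1 + 181332)/8 + 77063) = 1/((⅛)*181333 + 77063) = 1/(181333/8 + 77063) = 1/(797837/8) = 8/797837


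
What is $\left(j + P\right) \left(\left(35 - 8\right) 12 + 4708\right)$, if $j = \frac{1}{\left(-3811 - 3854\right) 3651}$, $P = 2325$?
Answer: $\frac{327406714545968}{27984915} \approx 1.1699 \cdot 10^{7}$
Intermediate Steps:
$j = - \frac{1}{27984915}$ ($j = \frac{1}{-7665} \cdot \frac{1}{3651} = \left(- \frac{1}{7665}\right) \frac{1}{3651} = - \frac{1}{27984915} \approx -3.5734 \cdot 10^{-8}$)
$\left(j + P\right) \left(\left(35 - 8\right) 12 + 4708\right) = \left(- \frac{1}{27984915} + 2325\right) \left(\left(35 - 8\right) 12 + 4708\right) = \frac{65064927374 \left(27 \cdot 12 + 4708\right)}{27984915} = \frac{65064927374 \left(324 + 4708\right)}{27984915} = \frac{65064927374}{27984915} \cdot 5032 = \frac{327406714545968}{27984915}$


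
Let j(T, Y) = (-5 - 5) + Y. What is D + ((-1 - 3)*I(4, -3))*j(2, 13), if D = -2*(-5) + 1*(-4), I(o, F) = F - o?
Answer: 90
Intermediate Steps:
j(T, Y) = -10 + Y
D = 6 (D = 10 - 4 = 6)
D + ((-1 - 3)*I(4, -3))*j(2, 13) = 6 + ((-1 - 3)*(-3 - 1*4))*(-10 + 13) = 6 - 4*(-3 - 4)*3 = 6 - 4*(-7)*3 = 6 + 28*3 = 6 + 84 = 90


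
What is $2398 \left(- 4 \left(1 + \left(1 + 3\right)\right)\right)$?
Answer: $-47960$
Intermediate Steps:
$2398 \left(- 4 \left(1 + \left(1 + 3\right)\right)\right) = 2398 \left(- 4 \left(1 + 4\right)\right) = 2398 \left(\left(-4\right) 5\right) = 2398 \left(-20\right) = -47960$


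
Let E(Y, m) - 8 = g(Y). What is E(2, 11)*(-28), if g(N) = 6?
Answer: -392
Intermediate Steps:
E(Y, m) = 14 (E(Y, m) = 8 + 6 = 14)
E(2, 11)*(-28) = 14*(-28) = -392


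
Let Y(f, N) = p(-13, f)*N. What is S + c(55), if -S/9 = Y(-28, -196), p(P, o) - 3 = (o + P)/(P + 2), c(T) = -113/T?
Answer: 652567/55 ≈ 11865.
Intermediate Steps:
p(P, o) = 3 + (P + o)/(2 + P) (p(P, o) = 3 + (o + P)/(P + 2) = 3 + (P + o)/(2 + P))
Y(f, N) = N*(46/11 - f/11) (Y(f, N) = ((6 + f + 4*(-13))/(2 - 13))*N = ((6 + f - 52)/(-11))*N = (-(-46 + f)/11)*N = (46/11 - f/11)*N = N*(46/11 - f/11))
S = 130536/11 (S = -9*(-196)*(46 - 1*(-28))/11 = -9*(-196)*(46 + 28)/11 = -9*(-196)*74/11 = -9*(-14504/11) = 130536/11 ≈ 11867.)
S + c(55) = 130536/11 - 113/55 = 652567/55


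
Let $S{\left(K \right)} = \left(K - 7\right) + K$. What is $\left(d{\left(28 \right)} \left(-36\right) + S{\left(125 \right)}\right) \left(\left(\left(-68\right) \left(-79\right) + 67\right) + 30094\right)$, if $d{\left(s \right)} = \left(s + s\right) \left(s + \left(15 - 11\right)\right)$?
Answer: $-2283670377$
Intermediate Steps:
$S{\left(K \right)} = -7 + 2 K$ ($S{\left(K \right)} = \left(-7 + K\right) + K = -7 + 2 K$)
$d{\left(s \right)} = 2 s \left(4 + s\right)$ ($d{\left(s \right)} = 2 s \left(s + 4\right) = 2 s \left(4 + s\right)$)
$\left(d{\left(28 \right)} \left(-36\right) + S{\left(125 \right)}\right) \left(\left(\left(-68\right) \left(-79\right) + 67\right) + 30094\right) = \left(2 \cdot 28 \left(4 + 28\right) \left(-36\right) + \left(-7 + 2 \cdot 125\right)\right) \left(\left(\left(-68\right) \left(-79\right) + 67\right) + 30094\right) = \left(2 \cdot 28 \cdot 32 \left(-36\right) + \left(-7 + 250\right)\right) \left(\left(5372 + 67\right) + 30094\right) = \left(1792 \left(-36\right) + 243\right) \left(5439 + 30094\right) = \left(-64512 + 243\right) 35533 = \left(-64269\right) 35533 = -2283670377$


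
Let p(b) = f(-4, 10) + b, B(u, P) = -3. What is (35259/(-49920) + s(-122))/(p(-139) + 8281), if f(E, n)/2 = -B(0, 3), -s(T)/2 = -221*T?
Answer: -299102371/45194240 ≈ -6.6181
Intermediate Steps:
s(T) = 442*T (s(T) = -(-442)*T = 442*T)
f(E, n) = 6 (f(E, n) = 2*(-1*(-3)) = 2*3 = 6)
p(b) = 6 + b
(35259/(-49920) + s(-122))/(p(-139) + 8281) = (35259/(-49920) + 442*(-122))/((6 - 139) + 8281) = (35259*(-1/49920) - 53924)/(-133 + 8281) = (-11753/16640 - 53924)/8148 = -897307113/16640*1/8148 = -299102371/45194240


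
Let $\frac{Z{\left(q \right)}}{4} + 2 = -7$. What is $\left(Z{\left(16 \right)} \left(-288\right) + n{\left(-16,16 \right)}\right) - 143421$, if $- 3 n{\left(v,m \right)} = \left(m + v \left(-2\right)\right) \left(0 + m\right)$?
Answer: $-133309$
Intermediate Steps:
$n{\left(v,m \right)} = - \frac{m \left(m - 2 v\right)}{3}$ ($n{\left(v,m \right)} = - \frac{\left(m + v \left(-2\right)\right) \left(0 + m\right)}{3} = - \frac{\left(m - 2 v\right) m}{3} = - \frac{m \left(m - 2 v\right)}{3}$)
$Z{\left(q \right)} = -36$ ($Z{\left(q \right)} = -8 + 4 \left(-7\right) = -8 - 28 = -36$)
$\left(Z{\left(16 \right)} \left(-288\right) + n{\left(-16,16 \right)}\right) - 143421 = \left(\left(-36\right) \left(-288\right) + \frac{1}{3} \cdot 16 \left(\left(-1\right) 16 + 2 \left(-16\right)\right)\right) - 143421 = \left(10368 + \frac{1}{3} \cdot 16 \left(-16 - 32\right)\right) - 143421 = \left(10368 + \frac{1}{3} \cdot 16 \left(-48\right)\right) - 143421 = \left(10368 - 256\right) - 143421 = 10112 - 143421 = -133309$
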